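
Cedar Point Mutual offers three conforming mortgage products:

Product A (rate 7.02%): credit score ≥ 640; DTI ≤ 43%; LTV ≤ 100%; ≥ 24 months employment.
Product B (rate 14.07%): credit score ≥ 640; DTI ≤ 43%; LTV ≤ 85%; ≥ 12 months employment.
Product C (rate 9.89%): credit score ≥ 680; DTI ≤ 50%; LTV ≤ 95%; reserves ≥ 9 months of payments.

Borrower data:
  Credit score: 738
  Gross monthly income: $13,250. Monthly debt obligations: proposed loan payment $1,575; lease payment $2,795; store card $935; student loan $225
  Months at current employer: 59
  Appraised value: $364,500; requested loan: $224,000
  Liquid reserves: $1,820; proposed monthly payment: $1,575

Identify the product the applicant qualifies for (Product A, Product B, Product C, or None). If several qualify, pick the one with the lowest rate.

Total debts = (1,575 + 2,795 + 935 + 225) = 5,530; DTI = 5,530/13,250 = 41.7%.
LTV = 224,000/364,500 = 61.5%.
Reserves = 1,820/1,575 = 1.2 months.
Product A: score 738 ≥ 640; DTI 41.7% ≤ 43%; LTV 61.5% ≤ 100%; employment 59 ≥ 24 mo → qualifies.
Product B: score 738 ≥ 640; DTI 41.7% ≤ 43%; LTV 61.5% ≤ 85%; employment 59 ≥ 12 mo → qualifies.
Product C: score 738 ≥ 680; DTI 41.7% ≤ 50%; LTV 61.5% ≤ 95%; reserves 1.2 < 9 mo → does not qualify.
Qualifying: Product A, Product B. Lowest rate is 7.02% → Product A.

Product A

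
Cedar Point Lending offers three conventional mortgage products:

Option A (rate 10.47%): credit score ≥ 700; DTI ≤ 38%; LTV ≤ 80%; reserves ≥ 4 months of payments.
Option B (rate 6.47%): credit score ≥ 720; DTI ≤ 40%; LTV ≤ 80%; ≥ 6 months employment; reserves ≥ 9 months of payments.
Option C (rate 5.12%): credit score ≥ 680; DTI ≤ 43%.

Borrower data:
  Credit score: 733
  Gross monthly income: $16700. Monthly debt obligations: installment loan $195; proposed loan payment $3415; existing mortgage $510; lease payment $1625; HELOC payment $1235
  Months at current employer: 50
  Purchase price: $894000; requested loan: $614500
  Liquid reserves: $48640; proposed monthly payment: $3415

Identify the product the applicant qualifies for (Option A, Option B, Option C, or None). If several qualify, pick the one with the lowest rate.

Option C

Total debts = (195 + 3,415 + 510 + 1,625 + 1,235) = 6,980; DTI = 6,980/16,700 = 41.8%.
LTV = 614,500/894,000 = 68.7%.
Reserves = 48,640/3,415 = 14.2 months.
Option A: score 733 ≥ 700; DTI 41.8% > 38%; LTV 68.7% ≤ 80%; reserves 14.2 ≥ 4 mo → does not qualify.
Option B: score 733 ≥ 720; DTI 41.8% > 40%; LTV 68.7% ≤ 80%; employment 50 ≥ 6 mo; reserves 14.2 ≥ 9 mo → does not qualify.
Option C: score 733 ≥ 680; DTI 41.8% ≤ 43% → qualifies.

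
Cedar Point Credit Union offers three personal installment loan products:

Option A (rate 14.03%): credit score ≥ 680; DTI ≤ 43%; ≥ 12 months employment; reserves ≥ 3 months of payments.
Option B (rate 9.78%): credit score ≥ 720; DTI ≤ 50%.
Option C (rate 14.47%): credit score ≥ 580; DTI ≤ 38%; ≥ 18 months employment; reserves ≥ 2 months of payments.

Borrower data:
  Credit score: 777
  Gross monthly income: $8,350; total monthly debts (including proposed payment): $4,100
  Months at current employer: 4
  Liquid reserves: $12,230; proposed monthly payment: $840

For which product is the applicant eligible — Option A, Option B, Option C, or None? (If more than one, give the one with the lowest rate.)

DTI = 4,100/8,350 = 49.1%.
Reserves = 12,230/840 = 14.6 months.
Option A: score 777 ≥ 680; DTI 49.1% > 43%; employment 4 < 12 mo; reserves 14.6 ≥ 3 mo → does not qualify.
Option B: score 777 ≥ 720; DTI 49.1% ≤ 50% → qualifies.
Option C: score 777 ≥ 580; DTI 49.1% > 38%; employment 4 < 18 mo; reserves 14.6 ≥ 2 mo → does not qualify.

Option B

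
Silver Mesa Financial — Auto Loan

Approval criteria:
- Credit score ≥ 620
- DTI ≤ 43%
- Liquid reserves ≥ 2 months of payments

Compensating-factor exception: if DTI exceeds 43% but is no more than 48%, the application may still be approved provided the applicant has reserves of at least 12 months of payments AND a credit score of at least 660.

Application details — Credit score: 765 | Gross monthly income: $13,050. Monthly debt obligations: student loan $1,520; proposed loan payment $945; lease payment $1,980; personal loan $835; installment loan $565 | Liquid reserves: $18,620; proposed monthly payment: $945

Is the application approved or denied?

Credit score 765 ≥ 620 (meets base)
Total debts = (1,520 + 945 + 1,980 + 835 + 565) = 5,845. DTI: 5,845 ÷ 13,050 = 44.8%, over the 43% base limit.
Reserves: 18,620 ÷ 945 = 19.7 months (meets 2-month minimum)
44.8% falls in the override range (43%–48%), so the compensating-factor test applies.
Override check — reserves: 19.7 mo (ok); score: 765 (ok).
Both compensating conditions met → exception applies.

Approved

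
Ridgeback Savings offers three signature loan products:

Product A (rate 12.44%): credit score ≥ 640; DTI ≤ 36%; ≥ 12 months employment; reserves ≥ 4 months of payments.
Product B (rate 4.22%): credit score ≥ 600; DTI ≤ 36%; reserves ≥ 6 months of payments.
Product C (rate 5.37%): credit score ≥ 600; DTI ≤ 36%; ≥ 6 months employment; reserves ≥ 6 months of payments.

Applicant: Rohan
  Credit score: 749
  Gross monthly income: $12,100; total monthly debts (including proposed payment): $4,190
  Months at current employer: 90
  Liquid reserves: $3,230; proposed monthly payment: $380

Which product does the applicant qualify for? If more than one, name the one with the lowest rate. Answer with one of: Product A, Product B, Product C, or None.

Product B

DTI = 4,190/12,100 = 34.6%.
Reserves = 3,230/380 = 8.5 months.
Product A: score 749 ≥ 640; DTI 34.6% ≤ 36%; employment 90 ≥ 12 mo; reserves 8.5 ≥ 4 mo → qualifies.
Product B: score 749 ≥ 600; DTI 34.6% ≤ 36%; reserves 8.5 ≥ 6 mo → qualifies.
Product C: score 749 ≥ 600; DTI 34.6% ≤ 36%; employment 90 ≥ 6 mo; reserves 8.5 ≥ 6 mo → qualifies.
Qualifying: Product A, Product B, Product C. Lowest rate is 4.22% → Product B.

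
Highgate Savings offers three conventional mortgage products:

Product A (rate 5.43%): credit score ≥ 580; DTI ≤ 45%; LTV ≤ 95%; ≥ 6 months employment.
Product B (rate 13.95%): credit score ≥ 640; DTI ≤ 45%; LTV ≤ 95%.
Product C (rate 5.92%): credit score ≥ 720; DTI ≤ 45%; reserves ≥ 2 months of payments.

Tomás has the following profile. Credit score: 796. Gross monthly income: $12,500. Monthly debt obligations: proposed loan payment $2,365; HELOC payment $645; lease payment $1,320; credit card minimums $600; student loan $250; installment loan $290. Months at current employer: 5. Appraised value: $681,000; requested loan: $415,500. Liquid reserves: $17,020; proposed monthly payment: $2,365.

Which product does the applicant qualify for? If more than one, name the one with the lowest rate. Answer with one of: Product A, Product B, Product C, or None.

Product C

Total debts = (2,365 + 645 + 1,320 + 600 + 250 + 290) = 5,470; DTI = 5,470/12,500 = 43.8%.
LTV = 415,500/681,000 = 61%.
Reserves = 17,020/2,365 = 7.2 months.
Product A: score 796 ≥ 580; DTI 43.8% ≤ 45%; LTV 61% ≤ 95%; employment 5 < 6 mo → does not qualify.
Product B: score 796 ≥ 640; DTI 43.8% ≤ 45%; LTV 61% ≤ 95% → qualifies.
Product C: score 796 ≥ 720; DTI 43.8% ≤ 45%; reserves 7.2 ≥ 2 mo → qualifies.
Qualifying: Product B, Product C. Lowest rate is 5.92% → Product C.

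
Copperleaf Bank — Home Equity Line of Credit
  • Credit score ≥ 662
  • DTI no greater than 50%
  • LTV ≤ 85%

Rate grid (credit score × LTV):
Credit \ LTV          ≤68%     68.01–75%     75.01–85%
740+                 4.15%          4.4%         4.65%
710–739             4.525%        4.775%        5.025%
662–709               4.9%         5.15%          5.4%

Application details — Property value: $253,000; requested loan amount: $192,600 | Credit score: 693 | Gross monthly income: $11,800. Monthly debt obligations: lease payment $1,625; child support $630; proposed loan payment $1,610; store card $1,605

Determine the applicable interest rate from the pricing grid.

5.4%

Credit score 693 ≥ 662; Total monthly debts = (1,625 + 630 + 1,610 + 1,605) = 5,470. DTI = 5,470/11,800 = 46.4% ≤ 50%
LTV = 192,600/253,000 = 76.1% ≤ 85%
Row: 693 falls in 662–709. Column: 76.1% falls in 75.01–85%. Rate = 5.4%.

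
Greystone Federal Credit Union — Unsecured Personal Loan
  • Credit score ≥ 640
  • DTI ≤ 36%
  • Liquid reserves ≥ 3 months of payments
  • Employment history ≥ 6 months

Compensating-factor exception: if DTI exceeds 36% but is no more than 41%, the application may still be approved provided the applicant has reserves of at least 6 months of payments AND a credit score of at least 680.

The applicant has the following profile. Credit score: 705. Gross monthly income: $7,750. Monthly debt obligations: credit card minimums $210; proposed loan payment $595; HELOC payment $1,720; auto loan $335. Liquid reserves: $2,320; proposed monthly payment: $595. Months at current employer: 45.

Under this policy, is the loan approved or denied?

Credit score 705 ≥ 640 (meets base)
Total debts = (210 + 595 + 1,720 + 335) = 2,860. DTI = 2,860/7,750 = 36.9% > 36% — standard DTI limit exceeded.
Reserves = 2,320/595 = 3.9 months ≥ 3
Employment 45 ≥ 6 months
DTI 36.9% is within the 36%–41% exception band; checking compensating factors.
Reserves 3.9 < 6 months; credit score 705 ≥ 680.
Compensating-factor requirement not fully met.

Denied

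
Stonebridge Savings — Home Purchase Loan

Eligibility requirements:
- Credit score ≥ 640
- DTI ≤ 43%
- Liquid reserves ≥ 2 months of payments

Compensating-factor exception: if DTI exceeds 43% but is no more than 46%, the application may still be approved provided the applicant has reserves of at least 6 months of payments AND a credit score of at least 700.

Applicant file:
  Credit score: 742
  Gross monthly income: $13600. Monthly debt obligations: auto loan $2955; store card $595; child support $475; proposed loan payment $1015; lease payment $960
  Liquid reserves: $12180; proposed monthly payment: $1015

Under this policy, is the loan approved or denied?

Credit score 742 ≥ 640 (meets base)
Total debts = (2,955 + 595 + 475 + 1,015 + 960) = 6,000. DTI: 6,000 ÷ 13,600 = 44.1%, over the 43% base limit.
Liquid reserves cover 12,180/1,015 = 12.0 months — ≥ 2 required
DTI 44.1% is within the 43%–46% exception band; checking compensating factors.
Reserves 12.0 ≥ 6 months; credit score 742 ≥ 700.
Both compensating conditions met → exception applies.

Approved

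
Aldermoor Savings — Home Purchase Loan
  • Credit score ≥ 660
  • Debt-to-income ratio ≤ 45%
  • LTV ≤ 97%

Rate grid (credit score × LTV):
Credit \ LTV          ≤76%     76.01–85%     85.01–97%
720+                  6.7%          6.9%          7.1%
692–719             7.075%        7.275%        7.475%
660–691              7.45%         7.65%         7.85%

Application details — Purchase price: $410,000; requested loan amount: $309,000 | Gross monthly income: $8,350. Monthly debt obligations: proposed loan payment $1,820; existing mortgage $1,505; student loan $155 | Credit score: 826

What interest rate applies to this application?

6.7%

Credit score 826 ≥ 660; Total monthly debts = (1,820 + 1,505 + 155) = 3,480. DTI = 3,480/8,350 = 41.7% ≤ 45%
Loan-to-value = 309,000/410,000 = 75.4% — pass (97% max)
Row: 826 falls in 720+. Column: 75.4% falls in ≤76%. Rate = 6.7%.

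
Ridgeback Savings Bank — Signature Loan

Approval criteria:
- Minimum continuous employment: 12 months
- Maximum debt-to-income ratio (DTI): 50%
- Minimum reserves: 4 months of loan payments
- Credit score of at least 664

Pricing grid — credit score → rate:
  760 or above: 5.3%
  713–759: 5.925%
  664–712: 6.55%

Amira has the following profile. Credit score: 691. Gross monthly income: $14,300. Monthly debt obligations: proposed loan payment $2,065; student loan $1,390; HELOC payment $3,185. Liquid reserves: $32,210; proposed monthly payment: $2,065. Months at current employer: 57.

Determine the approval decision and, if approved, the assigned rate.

Credit score 691 ≥ 664 (meets minimum)
Reserves = 32,210/2,065 = 15.6 months ≥ 4
Total monthly debts = (2,065 + 1,390 + 3,185) = 6,640. Debt-to-income = 6,640/14,300 = 46.4% — meets 50% limit
Employment 57 ≥ 12 months
All requirements met. Score 691 falls in the 664–712 tier → 6.55%.

Approved at 6.55%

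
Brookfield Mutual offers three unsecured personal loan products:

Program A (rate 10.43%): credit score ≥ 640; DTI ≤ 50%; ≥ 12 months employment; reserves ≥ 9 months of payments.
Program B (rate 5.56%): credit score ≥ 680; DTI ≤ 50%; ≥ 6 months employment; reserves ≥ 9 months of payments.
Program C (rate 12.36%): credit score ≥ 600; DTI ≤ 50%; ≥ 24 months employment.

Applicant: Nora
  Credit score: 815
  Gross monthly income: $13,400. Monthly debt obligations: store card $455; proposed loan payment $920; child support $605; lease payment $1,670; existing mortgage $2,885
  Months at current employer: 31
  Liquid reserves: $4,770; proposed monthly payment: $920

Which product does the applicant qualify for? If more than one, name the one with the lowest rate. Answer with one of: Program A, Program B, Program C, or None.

Total debts = (455 + 920 + 605 + 1,670 + 2,885) = 6,535; DTI = 6,535/13,400 = 48.8%.
Reserves = 4,770/920 = 5.2 months.
Program A: score 815 ≥ 640; DTI 48.8% ≤ 50%; employment 31 ≥ 12 mo; reserves 5.2 < 9 mo → does not qualify.
Program B: score 815 ≥ 680; DTI 48.8% ≤ 50%; employment 31 ≥ 6 mo; reserves 5.2 < 9 mo → does not qualify.
Program C: score 815 ≥ 600; DTI 48.8% ≤ 50%; employment 31 ≥ 24 mo → qualifies.

Program C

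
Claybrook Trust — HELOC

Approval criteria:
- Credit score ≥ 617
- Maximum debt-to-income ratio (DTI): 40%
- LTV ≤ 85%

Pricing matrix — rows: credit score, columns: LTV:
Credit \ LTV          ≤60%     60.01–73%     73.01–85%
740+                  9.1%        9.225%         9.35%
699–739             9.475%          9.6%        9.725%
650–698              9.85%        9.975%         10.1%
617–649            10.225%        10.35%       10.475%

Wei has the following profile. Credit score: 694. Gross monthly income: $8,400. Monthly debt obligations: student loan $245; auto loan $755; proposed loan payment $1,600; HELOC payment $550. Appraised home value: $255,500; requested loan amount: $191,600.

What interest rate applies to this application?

10.1%

Credit score 694 ≥ 617; Total monthly debts = (245 + 755 + 1,600 + 550) = 3,150. DTI: 3,150 ÷ 8,400 = 37.5%, within the 40% cap
Loan-to-value = 191,600/255,500 = 75% — pass (85% max)
Row: 694 falls in 650–698. Column: 75% falls in 73.01–85%. Rate = 10.1%.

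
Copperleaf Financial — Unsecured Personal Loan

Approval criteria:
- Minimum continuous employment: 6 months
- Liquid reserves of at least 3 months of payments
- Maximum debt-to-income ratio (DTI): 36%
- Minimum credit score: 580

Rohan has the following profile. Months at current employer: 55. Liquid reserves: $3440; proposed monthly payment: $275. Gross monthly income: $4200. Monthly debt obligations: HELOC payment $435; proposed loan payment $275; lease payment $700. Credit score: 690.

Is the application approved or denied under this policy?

Approved

Employment 55 ≥ 6 months
Reserves: 3,440 ÷ 275 = 12.5 months (meets 3-month minimum)
Total monthly debts = (435 + 275 + 700) = 1,410. Debt-to-income = 1,410/4,200 = 33.6% — meets 36% limit
Credit score 690 ≥ 580 (meets)
All criteria satisfied.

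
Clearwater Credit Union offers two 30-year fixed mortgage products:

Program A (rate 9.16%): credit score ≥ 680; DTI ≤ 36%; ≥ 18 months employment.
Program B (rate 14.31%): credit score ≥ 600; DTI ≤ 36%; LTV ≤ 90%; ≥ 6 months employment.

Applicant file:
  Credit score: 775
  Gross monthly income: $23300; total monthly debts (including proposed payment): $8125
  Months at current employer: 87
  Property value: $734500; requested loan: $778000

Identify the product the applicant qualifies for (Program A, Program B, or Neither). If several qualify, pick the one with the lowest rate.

Program A

DTI = 8,125/23,300 = 34.9%.
LTV = 778,000/734,500 = 105.9%.
Program A: score 775 ≥ 680; DTI 34.9% ≤ 36%; employment 87 ≥ 18 mo → qualifies.
Program B: score 775 ≥ 600; DTI 34.9% ≤ 36%; LTV 105.9% > 90%; employment 87 ≥ 6 mo → does not qualify.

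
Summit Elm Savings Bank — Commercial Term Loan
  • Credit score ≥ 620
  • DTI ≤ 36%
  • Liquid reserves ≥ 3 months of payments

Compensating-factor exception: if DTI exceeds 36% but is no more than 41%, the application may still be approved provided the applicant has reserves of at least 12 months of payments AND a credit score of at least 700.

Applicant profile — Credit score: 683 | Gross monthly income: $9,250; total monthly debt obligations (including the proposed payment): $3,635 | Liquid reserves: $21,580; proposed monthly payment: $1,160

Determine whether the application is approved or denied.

Credit score 683 ≥ 620 (meets base)
DTI = 3,635/9,250 = 39.3% > 36% — standard DTI limit exceeded.
Liquid reserves cover 21,580/1,160 = 18.6 months — ≥ 3 required
DTI 39.3% is within the 36%–41% exception band; checking compensating factors.
Override check — reserves: 18.6 mo (ok); score: 683 (below 700).
Override conditions not both satisfied; exception does not apply.

Denied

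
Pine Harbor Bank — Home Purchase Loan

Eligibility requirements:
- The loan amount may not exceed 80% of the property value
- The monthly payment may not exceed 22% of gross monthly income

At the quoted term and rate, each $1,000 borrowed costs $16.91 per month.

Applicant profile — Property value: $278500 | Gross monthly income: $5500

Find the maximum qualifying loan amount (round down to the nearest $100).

$71,500

Payment cap: 22% × $5,500 = $1,210/month.
At $16.91 per $1,000, that supports 1,210/16.91 × 1,000 ≈ $71,555 → $71,500.
LTV cap: 80% × $278,500 = $222,800 → $222,800.
Binding constraint: payment-to-income.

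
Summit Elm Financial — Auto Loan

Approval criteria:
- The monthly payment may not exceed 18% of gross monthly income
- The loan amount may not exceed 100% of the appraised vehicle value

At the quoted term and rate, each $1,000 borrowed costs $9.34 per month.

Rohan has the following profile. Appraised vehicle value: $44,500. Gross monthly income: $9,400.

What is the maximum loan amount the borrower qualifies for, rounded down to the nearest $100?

Payment cap: 18% × $9,400 = $1,692/month.
At $9.34 per $1,000, that supports 1,692/9.34 × 1,000 ≈ $181,156 → $181,100.
LTV cap: 100% × $44,500 = $44,500 → $44,500.
Binding constraint: loan-to-value.

$44,500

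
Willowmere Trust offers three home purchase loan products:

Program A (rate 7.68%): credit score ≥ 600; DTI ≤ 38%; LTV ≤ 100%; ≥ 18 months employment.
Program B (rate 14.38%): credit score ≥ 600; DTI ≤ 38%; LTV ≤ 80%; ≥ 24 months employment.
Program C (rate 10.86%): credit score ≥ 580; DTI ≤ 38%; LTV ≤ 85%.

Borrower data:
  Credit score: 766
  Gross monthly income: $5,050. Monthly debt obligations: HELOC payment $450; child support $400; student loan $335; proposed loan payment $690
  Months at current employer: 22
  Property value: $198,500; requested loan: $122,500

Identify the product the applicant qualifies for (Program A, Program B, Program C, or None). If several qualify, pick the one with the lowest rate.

Total debts = (450 + 400 + 335 + 690) = 1,875; DTI = 1,875/5,050 = 37.1%.
LTV = 122,500/198,500 = 61.7%.
Program A: score 766 ≥ 600; DTI 37.1% ≤ 38%; LTV 61.7% ≤ 100%; employment 22 ≥ 18 mo → qualifies.
Program B: score 766 ≥ 600; DTI 37.1% ≤ 38%; LTV 61.7% ≤ 80%; employment 22 < 24 mo → does not qualify.
Program C: score 766 ≥ 580; DTI 37.1% ≤ 38%; LTV 61.7% ≤ 85% → qualifies.
Qualifying: Program A, Program C. Lowest rate is 7.68% → Program A.

Program A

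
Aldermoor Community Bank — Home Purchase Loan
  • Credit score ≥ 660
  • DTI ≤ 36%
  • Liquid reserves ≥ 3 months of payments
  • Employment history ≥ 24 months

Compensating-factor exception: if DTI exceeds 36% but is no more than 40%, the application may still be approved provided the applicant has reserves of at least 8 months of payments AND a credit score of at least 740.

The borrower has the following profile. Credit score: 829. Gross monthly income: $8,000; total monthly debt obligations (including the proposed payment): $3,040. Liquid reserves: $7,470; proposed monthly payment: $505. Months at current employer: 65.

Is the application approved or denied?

Credit score 829 ≥ 660 (meets base)
DTI = 3,040/8,000 = 38% > 36% — standard DTI limit exceeded.
Reserves = 7,470/505 = 14.8 months ≥ 3
Employment 65 ≥ 24 months
DTI 38% is within the 36%–40% exception band; checking compensating factors.
Override check — reserves: 14.8 mo (ok); score: 829 (ok).
Both override conditions satisfied; DTI exception granted.

Approved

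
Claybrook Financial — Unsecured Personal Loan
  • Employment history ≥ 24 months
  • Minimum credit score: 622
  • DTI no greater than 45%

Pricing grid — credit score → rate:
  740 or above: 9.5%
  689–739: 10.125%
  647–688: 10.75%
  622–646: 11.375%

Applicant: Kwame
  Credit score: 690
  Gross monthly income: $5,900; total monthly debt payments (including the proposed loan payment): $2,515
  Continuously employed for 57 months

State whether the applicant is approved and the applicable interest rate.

Approved at 10.125%

Credit score 690 ≥ 622 (meets minimum)
Employment 57 ≥ 24 months
DTI: 2,515 ÷ 5,900 = 42.6%, within the 45% cap
All requirements met. Score 690 falls in the 689–739 tier → 10.125%.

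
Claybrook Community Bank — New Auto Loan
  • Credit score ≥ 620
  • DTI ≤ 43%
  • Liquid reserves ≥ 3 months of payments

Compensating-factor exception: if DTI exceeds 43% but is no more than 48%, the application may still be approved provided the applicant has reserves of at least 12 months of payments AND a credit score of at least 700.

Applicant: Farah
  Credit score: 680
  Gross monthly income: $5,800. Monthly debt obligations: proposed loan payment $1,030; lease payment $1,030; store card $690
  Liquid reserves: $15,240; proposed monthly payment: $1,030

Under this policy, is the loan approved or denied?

Credit score 680 ≥ 620 (meets base)
Total debts = (1,030 + 1,030 + 690) = 2,750. DTI = 2,750/5,800 = 47.4% > 43% — standard DTI limit exceeded.
Reserves = 15,240/1,030 = 14.8 months ≥ 3
47.4% falls in the override range (43%–48%), so the compensating-factor test applies.
Override check — reserves: 14.8 mo (ok); score: 680 (below 700).
Compensating-factor requirement not fully met.

Denied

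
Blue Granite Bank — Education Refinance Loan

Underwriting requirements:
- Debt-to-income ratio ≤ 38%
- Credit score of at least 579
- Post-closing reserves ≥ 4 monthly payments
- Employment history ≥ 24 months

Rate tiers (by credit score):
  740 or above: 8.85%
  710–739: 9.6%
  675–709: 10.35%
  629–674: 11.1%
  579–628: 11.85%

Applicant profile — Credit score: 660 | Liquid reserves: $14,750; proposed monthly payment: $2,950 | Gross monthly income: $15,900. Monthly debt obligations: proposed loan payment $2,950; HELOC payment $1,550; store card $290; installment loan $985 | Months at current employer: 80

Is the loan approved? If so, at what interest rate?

Credit score 660 ≥ 579 (meets minimum)
Total monthly debts = (2,950 + 1,550 + 290 + 985) = 5,775. Debt-to-income = 5,775/15,900 = 36.3% — meets 38% limit
Employment 80 ≥ 24 months
Reserves: 14,750 ÷ 2,950 = 5.0 months (meets 4-month minimum)
All requirements met. Score 660 falls in the 629–674 tier → 11.1%.

Approved at 11.1%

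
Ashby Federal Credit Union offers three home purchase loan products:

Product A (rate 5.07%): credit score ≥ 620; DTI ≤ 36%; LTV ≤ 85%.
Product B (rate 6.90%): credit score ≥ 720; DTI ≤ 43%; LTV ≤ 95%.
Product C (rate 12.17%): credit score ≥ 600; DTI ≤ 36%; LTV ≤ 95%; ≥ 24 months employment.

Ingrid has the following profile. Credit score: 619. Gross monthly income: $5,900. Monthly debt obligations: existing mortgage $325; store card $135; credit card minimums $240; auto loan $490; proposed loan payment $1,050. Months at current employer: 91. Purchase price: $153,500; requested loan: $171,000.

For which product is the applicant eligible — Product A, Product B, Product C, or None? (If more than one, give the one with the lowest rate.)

Total debts = (325 + 135 + 240 + 490 + 1,050) = 2,240; DTI = 2,240/5,900 = 38%.
LTV = 171,000/153,500 = 111.4%.
Product A: score 619 < 620; DTI 38% > 36%; LTV 111.4% > 85% → does not qualify.
Product B: score 619 < 720; DTI 38% ≤ 43%; LTV 111.4% > 95% → does not qualify.
Product C: score 619 ≥ 600; DTI 38% > 36%; LTV 111.4% > 95%; employment 91 ≥ 24 mo → does not qualify.

None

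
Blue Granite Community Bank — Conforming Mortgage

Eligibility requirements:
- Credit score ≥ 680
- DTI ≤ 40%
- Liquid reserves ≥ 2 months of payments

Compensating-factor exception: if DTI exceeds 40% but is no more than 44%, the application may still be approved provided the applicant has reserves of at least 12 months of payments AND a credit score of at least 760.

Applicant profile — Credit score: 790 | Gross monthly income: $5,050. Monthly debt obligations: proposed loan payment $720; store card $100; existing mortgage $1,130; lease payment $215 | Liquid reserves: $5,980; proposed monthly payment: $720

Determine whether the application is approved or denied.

Denied

Credit score 790 ≥ 680 (meets base)
Total debts = (720 + 100 + 1,130 + 215) = 2,165. DTI = 2,165/5,050 = 42.9% > 40% — standard DTI limit exceeded.
Reserves = 5,980/720 = 8.3 months ≥ 2
DTI 42.9% is within the 40%–44% exception band; checking compensating factors.
Override check — reserves: 8.3 mo (short of 12); score: 790 (ok).
Override conditions not both satisfied; exception does not apply.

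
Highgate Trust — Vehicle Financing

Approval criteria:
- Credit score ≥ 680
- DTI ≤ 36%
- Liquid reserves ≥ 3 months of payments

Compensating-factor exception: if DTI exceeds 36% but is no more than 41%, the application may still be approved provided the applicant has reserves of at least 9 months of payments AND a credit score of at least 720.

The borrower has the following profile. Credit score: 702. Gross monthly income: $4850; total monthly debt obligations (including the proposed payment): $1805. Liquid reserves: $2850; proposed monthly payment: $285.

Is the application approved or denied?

Denied

Credit score 702 ≥ 680 (meets base)
DTI = 1,805/4,850 = 37.2% > 36% — standard DTI limit exceeded.
Liquid reserves cover 2,850/285 = 10.0 months — ≥ 3 required
DTI 37.2% is within the 36%–41% exception band; checking compensating factors.
Reserves 10.0 ≥ 9 months; credit score 702 < 720.
Override conditions not both satisfied; exception does not apply.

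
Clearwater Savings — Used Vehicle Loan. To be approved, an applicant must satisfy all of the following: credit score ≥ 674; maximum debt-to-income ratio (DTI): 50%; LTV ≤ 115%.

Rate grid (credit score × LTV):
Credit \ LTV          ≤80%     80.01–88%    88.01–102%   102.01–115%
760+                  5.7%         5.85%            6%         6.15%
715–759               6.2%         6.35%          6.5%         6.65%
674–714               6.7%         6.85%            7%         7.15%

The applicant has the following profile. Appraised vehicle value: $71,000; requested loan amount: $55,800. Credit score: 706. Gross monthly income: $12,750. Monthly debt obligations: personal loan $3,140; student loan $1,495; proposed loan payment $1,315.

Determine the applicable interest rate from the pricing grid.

6.7%

Credit score 706 ≥ 674; Total monthly debts = (3,140 + 1,495 + 1,315) = 5,950. DTI = 5,950/12,750 = 46.7% ≤ 50%
LTV: 55,800 ÷ 71,000 = 78.6%, within 115% cap
Credit 706 → row 674–714; LTV 78.6% → column ≤80%. Grid cell → 6.7%.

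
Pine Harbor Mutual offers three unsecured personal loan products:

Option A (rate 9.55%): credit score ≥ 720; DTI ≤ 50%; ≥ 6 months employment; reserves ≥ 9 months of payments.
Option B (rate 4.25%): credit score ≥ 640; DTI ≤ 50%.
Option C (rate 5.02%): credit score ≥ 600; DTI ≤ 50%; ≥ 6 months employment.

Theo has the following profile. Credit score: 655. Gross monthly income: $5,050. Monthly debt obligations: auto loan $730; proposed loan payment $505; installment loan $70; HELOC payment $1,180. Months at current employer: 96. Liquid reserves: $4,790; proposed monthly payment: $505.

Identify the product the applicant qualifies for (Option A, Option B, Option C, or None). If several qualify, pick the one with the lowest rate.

Total debts = (730 + 505 + 70 + 1,180) = 2,485; DTI = 2,485/5,050 = 49.2%.
Reserves = 4,790/505 = 9.5 months.
Option A: score 655 < 720; DTI 49.2% ≤ 50%; employment 96 ≥ 6 mo; reserves 9.5 ≥ 9 mo → does not qualify.
Option B: score 655 ≥ 640; DTI 49.2% ≤ 50% → qualifies.
Option C: score 655 ≥ 600; DTI 49.2% ≤ 50%; employment 96 ≥ 6 mo → qualifies.
Qualifying: Option B, Option C. Lowest rate is 4.25% → Option B.

Option B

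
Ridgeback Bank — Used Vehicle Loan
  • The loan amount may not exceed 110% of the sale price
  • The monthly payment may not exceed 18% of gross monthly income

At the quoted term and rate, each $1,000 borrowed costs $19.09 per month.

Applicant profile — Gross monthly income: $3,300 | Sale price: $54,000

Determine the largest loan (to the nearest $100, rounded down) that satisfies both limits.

$31,100

Payment cap: 18% × $3,300 = $594/month.
At $19.09 per $1,000, that supports 594/19.09 × 1,000 ≈ $31,115 → $31,100.
LTV cap: 110% × $54,000 = $59,400 → $59,400.
Binding constraint: payment-to-income.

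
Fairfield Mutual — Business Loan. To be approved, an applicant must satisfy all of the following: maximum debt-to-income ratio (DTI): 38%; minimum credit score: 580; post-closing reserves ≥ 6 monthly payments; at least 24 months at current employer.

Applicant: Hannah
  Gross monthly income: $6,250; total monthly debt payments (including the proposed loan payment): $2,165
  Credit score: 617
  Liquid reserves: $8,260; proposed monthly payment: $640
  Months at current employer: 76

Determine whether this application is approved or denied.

Approved

Debt-to-income = 2,165/6,250 = 34.6% — meets 38% limit
Credit score 617 ≥ 580 (meets)
Reserves: 8,260 ÷ 640 = 12.9 months (meets 6-month minimum)
Employment 76 ≥ 24 months
All criteria satisfied.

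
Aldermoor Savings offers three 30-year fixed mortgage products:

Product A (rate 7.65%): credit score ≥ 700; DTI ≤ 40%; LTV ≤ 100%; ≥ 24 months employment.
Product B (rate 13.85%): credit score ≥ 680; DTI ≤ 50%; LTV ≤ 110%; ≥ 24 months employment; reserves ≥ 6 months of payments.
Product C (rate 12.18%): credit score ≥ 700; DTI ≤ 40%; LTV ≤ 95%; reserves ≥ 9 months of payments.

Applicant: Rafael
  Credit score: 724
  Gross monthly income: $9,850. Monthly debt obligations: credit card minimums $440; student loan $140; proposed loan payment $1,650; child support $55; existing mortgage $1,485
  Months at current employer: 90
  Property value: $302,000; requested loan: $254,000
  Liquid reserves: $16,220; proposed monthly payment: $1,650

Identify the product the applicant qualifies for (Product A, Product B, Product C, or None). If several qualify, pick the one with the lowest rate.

Product A

Total debts = (440 + 140 + 1,650 + 55 + 1,485) = 3,770; DTI = 3,770/9,850 = 38.3%.
LTV = 254,000/302,000 = 84.1%.
Reserves = 16,220/1,650 = 9.8 months.
Product A: score 724 ≥ 700; DTI 38.3% ≤ 40%; LTV 84.1% ≤ 100%; employment 90 ≥ 24 mo → qualifies.
Product B: score 724 ≥ 680; DTI 38.3% ≤ 50%; LTV 84.1% ≤ 110%; employment 90 ≥ 24 mo; reserves 9.8 ≥ 6 mo → qualifies.
Product C: score 724 ≥ 700; DTI 38.3% ≤ 40%; LTV 84.1% ≤ 95%; reserves 9.8 ≥ 9 mo → qualifies.
Qualifying: Product A, Product B, Product C. Lowest rate is 7.65% → Product A.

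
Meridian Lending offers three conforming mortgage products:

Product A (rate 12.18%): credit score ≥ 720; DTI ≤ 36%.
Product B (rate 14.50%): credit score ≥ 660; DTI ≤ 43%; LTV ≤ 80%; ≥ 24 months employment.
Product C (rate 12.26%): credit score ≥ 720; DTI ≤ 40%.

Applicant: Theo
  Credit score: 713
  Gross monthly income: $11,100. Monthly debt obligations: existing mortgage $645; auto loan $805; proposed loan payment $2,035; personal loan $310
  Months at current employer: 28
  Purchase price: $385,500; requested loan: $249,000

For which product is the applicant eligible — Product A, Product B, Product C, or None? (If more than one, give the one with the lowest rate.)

Total debts = (645 + 805 + 2,035 + 310) = 3,795; DTI = 3,795/11,100 = 34.2%.
LTV = 249,000/385,500 = 64.6%.
Product A: score 713 < 720; DTI 34.2% ≤ 36% → does not qualify.
Product B: score 713 ≥ 660; DTI 34.2% ≤ 43%; LTV 64.6% ≤ 80%; employment 28 ≥ 24 mo → qualifies.
Product C: score 713 < 720; DTI 34.2% ≤ 40% → does not qualify.

Product B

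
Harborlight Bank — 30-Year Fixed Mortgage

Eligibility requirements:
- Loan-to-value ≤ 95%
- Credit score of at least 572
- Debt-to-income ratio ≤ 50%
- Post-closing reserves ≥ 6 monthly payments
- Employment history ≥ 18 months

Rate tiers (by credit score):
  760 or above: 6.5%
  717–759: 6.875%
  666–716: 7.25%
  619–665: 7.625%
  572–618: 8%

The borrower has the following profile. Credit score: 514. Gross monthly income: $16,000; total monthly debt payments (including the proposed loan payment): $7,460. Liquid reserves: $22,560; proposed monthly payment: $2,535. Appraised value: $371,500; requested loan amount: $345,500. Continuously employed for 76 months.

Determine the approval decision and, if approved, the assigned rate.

Denied

Credit score 514 < 572 (below minimum)
LTV: 345,500 ÷ 371,500 = 93%, within 95% cap
DTI: 7,460 ÷ 16,000 = 46.6%, within the 50% cap
Reserves: 22,560 ÷ 2,535 = 8.9 months (meets 6-month minimum)
Employment 76 ≥ 18 months
Not all requirements met → denied.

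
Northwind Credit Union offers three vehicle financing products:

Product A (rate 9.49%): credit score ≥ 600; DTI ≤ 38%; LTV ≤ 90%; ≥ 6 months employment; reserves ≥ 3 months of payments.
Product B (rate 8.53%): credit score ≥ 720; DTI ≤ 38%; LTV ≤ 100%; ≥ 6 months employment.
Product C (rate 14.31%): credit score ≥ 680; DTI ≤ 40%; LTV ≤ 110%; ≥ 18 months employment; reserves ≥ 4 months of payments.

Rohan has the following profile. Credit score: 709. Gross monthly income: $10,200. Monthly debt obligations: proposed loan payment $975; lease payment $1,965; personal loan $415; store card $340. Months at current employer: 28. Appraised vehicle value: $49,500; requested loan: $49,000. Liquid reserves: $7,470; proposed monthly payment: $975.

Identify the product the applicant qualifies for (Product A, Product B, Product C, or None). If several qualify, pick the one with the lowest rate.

Product C

Total debts = (975 + 1,965 + 415 + 340) = 3,695; DTI = 3,695/10,200 = 36.2%.
LTV = 49,000/49,500 = 99%.
Reserves = 7,470/975 = 7.7 months.
Product A: score 709 ≥ 600; DTI 36.2% ≤ 38%; LTV 99% > 90%; employment 28 ≥ 6 mo; reserves 7.7 ≥ 3 mo → does not qualify.
Product B: score 709 < 720; DTI 36.2% ≤ 38%; LTV 99% ≤ 100%; employment 28 ≥ 6 mo → does not qualify.
Product C: score 709 ≥ 680; DTI 36.2% ≤ 40%; LTV 99% ≤ 110%; employment 28 ≥ 18 mo; reserves 7.7 ≥ 4 mo → qualifies.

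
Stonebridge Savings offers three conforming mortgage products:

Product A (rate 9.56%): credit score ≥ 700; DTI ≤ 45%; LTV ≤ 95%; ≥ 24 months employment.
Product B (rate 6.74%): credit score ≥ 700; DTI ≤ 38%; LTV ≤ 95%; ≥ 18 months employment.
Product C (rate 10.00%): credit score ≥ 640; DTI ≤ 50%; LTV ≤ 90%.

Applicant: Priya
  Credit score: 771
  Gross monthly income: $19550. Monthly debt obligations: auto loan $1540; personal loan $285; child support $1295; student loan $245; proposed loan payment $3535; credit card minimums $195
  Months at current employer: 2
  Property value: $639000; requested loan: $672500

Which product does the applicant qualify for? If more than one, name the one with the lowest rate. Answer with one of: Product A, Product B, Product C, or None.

Total debts = (1,540 + 285 + 1,295 + 245 + 3,535 + 195) = 7,095; DTI = 7,095/19,550 = 36.3%.
LTV = 672,500/639,000 = 105.2%.
Product A: score 771 ≥ 700; DTI 36.3% ≤ 45%; LTV 105.2% > 95%; employment 2 < 24 mo → does not qualify.
Product B: score 771 ≥ 700; DTI 36.3% ≤ 38%; LTV 105.2% > 95%; employment 2 < 18 mo → does not qualify.
Product C: score 771 ≥ 640; DTI 36.3% ≤ 50%; LTV 105.2% > 90% → does not qualify.

None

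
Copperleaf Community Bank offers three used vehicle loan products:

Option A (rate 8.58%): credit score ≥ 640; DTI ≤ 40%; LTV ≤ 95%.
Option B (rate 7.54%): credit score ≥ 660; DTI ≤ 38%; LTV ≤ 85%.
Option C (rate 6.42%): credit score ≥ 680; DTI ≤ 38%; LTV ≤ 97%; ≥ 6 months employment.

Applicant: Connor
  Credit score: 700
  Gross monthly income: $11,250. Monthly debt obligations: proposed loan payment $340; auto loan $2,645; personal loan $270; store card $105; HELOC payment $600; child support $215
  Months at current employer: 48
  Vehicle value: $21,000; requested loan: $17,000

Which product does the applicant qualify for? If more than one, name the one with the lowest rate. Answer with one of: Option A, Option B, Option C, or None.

Total debts = (340 + 2,645 + 270 + 105 + 600 + 215) = 4,175; DTI = 4,175/11,250 = 37.1%.
LTV = 17,000/21,000 = 81%.
Option A: score 700 ≥ 640; DTI 37.1% ≤ 40%; LTV 81% ≤ 95% → qualifies.
Option B: score 700 ≥ 660; DTI 37.1% ≤ 38%; LTV 81% ≤ 85% → qualifies.
Option C: score 700 ≥ 680; DTI 37.1% ≤ 38%; LTV 81% ≤ 97%; employment 48 ≥ 6 mo → qualifies.
Qualifying: Option A, Option B, Option C. Lowest rate is 6.42% → Option C.

Option C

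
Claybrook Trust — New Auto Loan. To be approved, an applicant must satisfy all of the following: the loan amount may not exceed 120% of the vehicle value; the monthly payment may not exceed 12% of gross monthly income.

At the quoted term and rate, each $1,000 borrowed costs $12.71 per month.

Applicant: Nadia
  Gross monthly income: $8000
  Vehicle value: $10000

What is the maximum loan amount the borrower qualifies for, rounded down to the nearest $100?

Payment cap: 12% × $8,000 = $960/month.
At $12.71 per $1,000, that supports 960/12.71 × 1,000 ≈ $75,531 → $75,500.
LTV cap: 120% × $10,000 = $12,000 → $12,000.
Binding constraint: loan-to-value.

$12,000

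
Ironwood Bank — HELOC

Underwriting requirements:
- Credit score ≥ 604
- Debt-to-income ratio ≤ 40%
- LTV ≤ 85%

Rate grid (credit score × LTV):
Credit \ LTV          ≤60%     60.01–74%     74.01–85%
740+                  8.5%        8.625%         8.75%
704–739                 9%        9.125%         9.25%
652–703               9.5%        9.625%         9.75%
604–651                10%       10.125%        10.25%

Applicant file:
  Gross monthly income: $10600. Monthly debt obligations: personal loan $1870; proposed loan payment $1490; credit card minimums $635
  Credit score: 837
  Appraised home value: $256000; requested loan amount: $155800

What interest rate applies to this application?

8.625%

Credit score 837 ≥ 604; Total monthly debts = (1,870 + 1,490 + 635) = 3,995. DTI: 3,995 ÷ 10,600 = 37.7%, within the 40% cap
LTV = 155,800/256,000 = 60.9% ≤ 85%
Credit 837 → row 740+; LTV 60.9% → column 60.01–74%. Grid cell → 8.625%.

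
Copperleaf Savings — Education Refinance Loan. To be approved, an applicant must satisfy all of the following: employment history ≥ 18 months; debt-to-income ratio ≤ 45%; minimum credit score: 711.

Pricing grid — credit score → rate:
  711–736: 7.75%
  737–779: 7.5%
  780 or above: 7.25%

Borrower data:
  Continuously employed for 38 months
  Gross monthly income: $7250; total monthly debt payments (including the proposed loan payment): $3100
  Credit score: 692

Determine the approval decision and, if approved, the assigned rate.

Credit score 692 < 711 (below minimum)
Employment 38 ≥ 18 months
DTI: 3,100 ÷ 7,250 = 42.8%, within the 45% cap
Not all requirements met → denied.

Denied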